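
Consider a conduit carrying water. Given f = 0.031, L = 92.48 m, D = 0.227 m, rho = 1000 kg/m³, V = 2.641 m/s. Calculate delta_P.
Formula: \Delta P = f \frac{L}{D} \frac{\rho V^2}{2}
delta_P = 0.031·(92.48/0.227)·0.5·1000·2.641²/1000 = 44.04 kPa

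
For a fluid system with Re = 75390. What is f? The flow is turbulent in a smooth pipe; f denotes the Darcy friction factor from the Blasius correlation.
Formula: f = \frac{0.316}{Re^{0.25}}
f = 0.316/75390^0.25 = 0.01907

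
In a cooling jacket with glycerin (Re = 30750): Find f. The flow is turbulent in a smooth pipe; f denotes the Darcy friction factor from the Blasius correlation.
Formula: f = \frac{0.316}{Re^{0.25}}
f = 0.316/30750^0.25 = 0.02386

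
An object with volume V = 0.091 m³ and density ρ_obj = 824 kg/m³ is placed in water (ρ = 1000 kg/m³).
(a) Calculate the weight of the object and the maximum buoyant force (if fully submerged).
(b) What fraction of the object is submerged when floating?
(a) W=rho_obj*g*V=824*9.81*0.091=735.6 N; F_B(max)=rho*g*V=1000*9.81*0.091=892.7 N
(b) Floating fraction=rho_obj/rho=824/1000=0.824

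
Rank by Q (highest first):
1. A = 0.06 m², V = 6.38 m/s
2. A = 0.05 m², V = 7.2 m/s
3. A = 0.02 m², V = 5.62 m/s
Case 1: Q = 382.8 L/s
Case 2: Q = 360 L/s
Case 3: Q = 112.4 L/s
Ranking (highest first): 1, 2, 3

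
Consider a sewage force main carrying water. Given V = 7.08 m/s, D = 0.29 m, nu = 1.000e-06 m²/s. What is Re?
Formula: Re = \frac{V D}{\nu}
Re = 7.08·0.29/1.000e-06 = 2.053e+06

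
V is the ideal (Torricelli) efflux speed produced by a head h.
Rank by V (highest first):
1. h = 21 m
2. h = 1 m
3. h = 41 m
Case 1: V = 20.3 m/s
Case 2: V = 4.429 m/s
Case 3: V = 28.36 m/s
Ranking (highest first): 3, 1, 2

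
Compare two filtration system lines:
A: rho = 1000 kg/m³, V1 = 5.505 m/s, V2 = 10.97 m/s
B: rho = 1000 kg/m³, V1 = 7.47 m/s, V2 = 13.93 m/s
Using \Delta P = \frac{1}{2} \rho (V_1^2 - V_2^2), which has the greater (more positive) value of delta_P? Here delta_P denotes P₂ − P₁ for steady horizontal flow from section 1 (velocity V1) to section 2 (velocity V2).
delta_P(A) = -45.02 kPa, delta_P(B) = -69.12 kPa. Answer: A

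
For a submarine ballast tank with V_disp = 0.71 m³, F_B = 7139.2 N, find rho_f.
Formula: F_B = \rho_f g V_{disp}
Substituting knowns: 7139.2 = rho_f·9.81·0.71
Solving for rho_f: rho_f = 7139.2/(9.81·0.71) = 1025 kg/m³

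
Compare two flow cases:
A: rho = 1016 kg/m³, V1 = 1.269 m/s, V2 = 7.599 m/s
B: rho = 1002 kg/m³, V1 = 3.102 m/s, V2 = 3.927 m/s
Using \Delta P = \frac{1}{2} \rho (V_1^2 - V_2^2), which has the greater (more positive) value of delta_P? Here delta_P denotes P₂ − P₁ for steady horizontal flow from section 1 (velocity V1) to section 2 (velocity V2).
delta_P(A) = -28.52 kPa, delta_P(B) = -2.905 kPa. Answer: B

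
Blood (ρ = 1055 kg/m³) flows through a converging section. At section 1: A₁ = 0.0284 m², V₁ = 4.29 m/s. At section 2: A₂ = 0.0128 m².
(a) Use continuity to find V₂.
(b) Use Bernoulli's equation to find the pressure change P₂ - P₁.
(a) Continuity: A₁V₁=A₂V₂ -> V₂=A₁V₁/A₂=0.0284*4.29/0.0128=9.52 m/s
(b) Bernoulli: P₂-P₁=0.5*rho*(V₁^2-V₂^2)/1000=0.5*1055*(4.29^2-9.52^2)/1000=-38.1 kPa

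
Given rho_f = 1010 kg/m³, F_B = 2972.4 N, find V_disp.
Formula: F_B = \rho_f g V_{disp}
Substituting knowns: 2972.4 = 1010·9.81·V_disp
Solving for V_disp: V_disp = 2972.4/(1010·9.81) = 0.3 m³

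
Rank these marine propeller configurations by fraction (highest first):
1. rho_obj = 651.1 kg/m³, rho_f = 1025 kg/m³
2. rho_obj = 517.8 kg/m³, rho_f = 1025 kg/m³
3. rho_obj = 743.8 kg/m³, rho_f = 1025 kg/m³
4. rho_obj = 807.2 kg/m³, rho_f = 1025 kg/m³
Case 1: fraction = 0.6352
Case 2: fraction = 0.5052
Case 3: fraction = 0.7257
Case 4: fraction = 0.7875
Ranking (highest first): 4, 3, 1, 2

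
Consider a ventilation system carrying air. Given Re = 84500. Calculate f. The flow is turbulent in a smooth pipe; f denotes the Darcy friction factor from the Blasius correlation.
Formula: f = \frac{0.316}{Re^{0.25}}
f = 0.316/84500^0.25 = 0.01853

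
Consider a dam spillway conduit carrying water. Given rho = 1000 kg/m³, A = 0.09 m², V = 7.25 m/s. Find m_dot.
Formula: \dot{m} = \rho A V
m_dot = 1000·0.09·7.25 = 652.5 kg/s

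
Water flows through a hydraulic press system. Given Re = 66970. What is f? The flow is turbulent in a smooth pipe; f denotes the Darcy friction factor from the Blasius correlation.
Formula: f = \frac{0.316}{Re^{0.25}}
f = 0.316/66970^0.25 = 0.01964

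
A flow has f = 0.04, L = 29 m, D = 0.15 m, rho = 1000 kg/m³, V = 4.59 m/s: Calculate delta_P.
Formula: \Delta P = f \frac{L}{D} \frac{\rho V^2}{2}
delta_P = 0.04·(29/0.15)·0.5·1000·4.59²/1000 = 81.46 kPa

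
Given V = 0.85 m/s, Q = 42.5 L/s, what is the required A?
Formula: Q = A V
Substituting knowns: 42.5 = A·0.85·1000
Solving for A: A = (42.5/1000)/0.85 = 0.05 m²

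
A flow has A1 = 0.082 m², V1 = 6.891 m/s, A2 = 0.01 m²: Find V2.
Formula: V_2 = \frac{A_1 V_1}{A_2}
V2 = 0.082·6.891/0.01 = 56.51 m/s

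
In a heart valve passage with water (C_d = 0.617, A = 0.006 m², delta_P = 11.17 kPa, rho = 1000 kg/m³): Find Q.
Formula: Q = C_d A \sqrt{\frac{2 \Delta P}{\rho}}
Q = 0.617·0.006·√(2·(11.17·1000)/1000)·1000 = 17.5 L/s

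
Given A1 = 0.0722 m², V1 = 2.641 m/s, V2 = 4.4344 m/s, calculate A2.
Formula: V_2 = \frac{A_1 V_1}{A_2}
Substituting knowns: 4.4344 = 0.0722·2.641/A2
Solving for A2: A2 = 0.0722·2.641/4.4344 = 0.043 m²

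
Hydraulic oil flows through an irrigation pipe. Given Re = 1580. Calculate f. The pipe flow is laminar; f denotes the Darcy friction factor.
Formula: f = \frac{64}{Re}
f = 64/1580 = 0.04051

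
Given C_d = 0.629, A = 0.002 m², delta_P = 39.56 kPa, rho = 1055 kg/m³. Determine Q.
Formula: Q = C_d A \sqrt{\frac{2 \Delta P}{\rho}}
Q = 0.629·0.002·√(2·(39.56·1000)/1055)·1000 = 10.89 L/s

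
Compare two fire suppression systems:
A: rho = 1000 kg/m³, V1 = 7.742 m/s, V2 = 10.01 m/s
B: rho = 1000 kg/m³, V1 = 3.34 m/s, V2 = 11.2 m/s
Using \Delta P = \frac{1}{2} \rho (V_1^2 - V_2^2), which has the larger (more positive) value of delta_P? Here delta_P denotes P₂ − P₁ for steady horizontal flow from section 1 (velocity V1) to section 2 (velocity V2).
delta_P(A) = -20.13 kPa, delta_P(B) = -57.14 kPa. Answer: A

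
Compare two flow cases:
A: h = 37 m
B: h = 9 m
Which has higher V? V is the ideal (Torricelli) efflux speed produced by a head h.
V(A) = 26.94 m/s, V(B) = 13.29 m/s. Answer: A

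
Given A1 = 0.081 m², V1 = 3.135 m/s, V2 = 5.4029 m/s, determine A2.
Formula: V_2 = \frac{A_1 V_1}{A_2}
Substituting knowns: 5.4029 = 0.081·3.135/A2
Solving for A2: A2 = 0.081·3.135/5.4029 = 0.047 m²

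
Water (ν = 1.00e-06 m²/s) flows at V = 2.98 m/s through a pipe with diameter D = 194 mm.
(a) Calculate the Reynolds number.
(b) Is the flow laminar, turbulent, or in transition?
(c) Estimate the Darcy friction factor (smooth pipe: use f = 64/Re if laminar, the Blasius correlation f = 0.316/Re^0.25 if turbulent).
(a) Re = V·D/ν = 2.98·0.194/1.00e-06 = 578120
(b) Flow regime: turbulent (Re > 4000)
(c) Friction factor: f = 0.316/Re^0.25 = 0.316/578120^0.25 = 0.01146 (Blasius is strictly valid for Re ≲ 1e5; used here as the smooth-pipe estimate the problem specifies)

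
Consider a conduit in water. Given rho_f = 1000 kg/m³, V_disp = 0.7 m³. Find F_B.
Formula: F_B = \rho_f g V_{disp}
F_B = 1000·9.81·0.7 = 6867 N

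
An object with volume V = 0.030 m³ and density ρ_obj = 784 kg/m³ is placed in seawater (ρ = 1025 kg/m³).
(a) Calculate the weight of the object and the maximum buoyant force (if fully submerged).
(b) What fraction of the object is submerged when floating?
(a) W=rho_obj*g*V=784*9.81*0.030=230.7 N; F_B(max)=rho*g*V=1025*9.81*0.030=301.7 N
(b) Floating fraction=rho_obj/rho=784/1025=0.765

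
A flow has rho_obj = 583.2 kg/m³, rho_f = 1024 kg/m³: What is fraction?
Formula: f_{sub} = \frac{\rho_{obj}}{\rho_f}
fraction = 583.2/1024 = 0.5695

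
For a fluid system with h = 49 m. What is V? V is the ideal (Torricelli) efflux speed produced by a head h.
Formula: V = \sqrt{2 g h}
V = √(2·9.81·49) = 31.01 m/s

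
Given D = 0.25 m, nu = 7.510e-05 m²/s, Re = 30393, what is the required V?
Formula: Re = \frac{V D}{\nu}
Substituting knowns: 30393 = V·0.25/7.510e-05
Solving for V: V = 30393·7.510e-05/0.25 = 9.13 m/s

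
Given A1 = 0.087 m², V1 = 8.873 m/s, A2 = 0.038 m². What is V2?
Formula: V_2 = \frac{A_1 V_1}{A_2}
V2 = 0.087·8.873/0.038 = 20.31 m/s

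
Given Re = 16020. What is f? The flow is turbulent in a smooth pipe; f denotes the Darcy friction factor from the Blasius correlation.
Formula: f = \frac{0.316}{Re^{0.25}}
f = 0.316/16020^0.25 = 0.02809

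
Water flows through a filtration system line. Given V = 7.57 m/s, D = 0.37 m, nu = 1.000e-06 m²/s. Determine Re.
Formula: Re = \frac{V D}{\nu}
Re = 7.57·0.37/1.000e-06 = 2.801e+06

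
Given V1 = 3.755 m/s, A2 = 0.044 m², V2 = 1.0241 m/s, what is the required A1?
Formula: V_2 = \frac{A_1 V_1}{A_2}
Substituting knowns: 1.0241 = A1·3.755/0.044
Solving for A1: A1 = 1.0241·0.044/3.755 = 0.012 m²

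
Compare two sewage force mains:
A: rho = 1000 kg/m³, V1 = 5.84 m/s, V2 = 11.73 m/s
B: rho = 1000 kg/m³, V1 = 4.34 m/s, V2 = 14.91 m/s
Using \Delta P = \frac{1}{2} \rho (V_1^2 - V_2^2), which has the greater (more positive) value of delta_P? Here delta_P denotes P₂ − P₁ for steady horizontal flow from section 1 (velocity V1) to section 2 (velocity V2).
delta_P(A) = -51.74 kPa, delta_P(B) = -101.7 kPa. Answer: A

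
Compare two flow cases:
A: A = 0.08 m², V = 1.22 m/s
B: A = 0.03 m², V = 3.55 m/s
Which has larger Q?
Q(A) = 97.6 L/s, Q(B) = 106.5 L/s. Answer: B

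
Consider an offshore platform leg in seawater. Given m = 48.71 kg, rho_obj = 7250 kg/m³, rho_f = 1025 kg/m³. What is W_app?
Formula: W_{app} = mg\left(1 - \frac{\rho_f}{\rho_{obj}}\right)
W_app = 48.71·9.81·(1 − 1025/7250) = 410.3 N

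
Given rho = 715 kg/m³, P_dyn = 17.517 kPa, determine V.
Formula: P_{dyn} = \frac{1}{2} \rho V^2
Substituting knowns: 17.517 = 0.5·715·V²/1000
Solving for V: V = √(2·(17.517·1000)/715) = 7 m/s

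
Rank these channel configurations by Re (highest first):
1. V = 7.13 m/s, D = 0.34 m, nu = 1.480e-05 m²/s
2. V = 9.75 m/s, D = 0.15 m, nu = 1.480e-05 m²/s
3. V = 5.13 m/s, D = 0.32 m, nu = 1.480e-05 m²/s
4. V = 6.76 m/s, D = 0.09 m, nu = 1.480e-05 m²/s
Case 1: Re = 163797
Case 2: Re = 98818
Case 3: Re = 110919
Case 4: Re = 41108
Ranking (highest first): 1, 3, 2, 4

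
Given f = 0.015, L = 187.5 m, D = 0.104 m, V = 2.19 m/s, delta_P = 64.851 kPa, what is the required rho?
Formula: \Delta P = f \frac{L}{D} \frac{\rho V^2}{2}
Substituting knowns: 64.851 = 0.015·(187.5/0.104)·0.5·rho·2.19²/1000
Solving for rho: rho = (64.851·1000)/(0.015·(187.5/0.104)·0.5·2.19²) = 1000 kg/m³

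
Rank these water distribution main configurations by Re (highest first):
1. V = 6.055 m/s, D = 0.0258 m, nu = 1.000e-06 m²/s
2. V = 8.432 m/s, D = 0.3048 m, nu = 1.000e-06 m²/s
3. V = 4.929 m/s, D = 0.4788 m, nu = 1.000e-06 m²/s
Case 1: Re = 156219
Case 2: Re = 2.570e+06
Case 3: Re = 2.360e+06
Ranking (highest first): 2, 3, 1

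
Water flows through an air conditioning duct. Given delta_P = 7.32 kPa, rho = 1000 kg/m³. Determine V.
Formula: V = \sqrt{\frac{2 \Delta P}{\rho}}
V = √(2·(7.32·1000)/1000) = 3.826 m/s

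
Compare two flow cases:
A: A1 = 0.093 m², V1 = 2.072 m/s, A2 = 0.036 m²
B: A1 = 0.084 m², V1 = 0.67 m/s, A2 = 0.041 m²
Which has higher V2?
V2(A) = 5.353 m/s, V2(B) = 1.373 m/s. Answer: A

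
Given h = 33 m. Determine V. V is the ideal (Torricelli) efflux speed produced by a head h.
Formula: V = \sqrt{2 g h}
V = √(2·9.81·33) = 25.45 m/s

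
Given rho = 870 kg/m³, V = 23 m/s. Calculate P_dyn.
Formula: P_{dyn} = \frac{1}{2} \rho V^2
P_dyn = 0.5·870·23²/1000 = 230.1 kPa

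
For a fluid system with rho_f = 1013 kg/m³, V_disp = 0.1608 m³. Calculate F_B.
Formula: F_B = \rho_f g V_{disp}
F_B = 1013·9.81·0.1608 = 1598 N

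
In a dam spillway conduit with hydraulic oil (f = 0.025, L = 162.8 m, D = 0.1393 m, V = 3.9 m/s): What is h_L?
Formula: h_L = f \frac{L}{D} \frac{V^2}{2g}
h_L = 0.025·(162.8/0.1393)·3.9²/(2·9.81) = 22.65 m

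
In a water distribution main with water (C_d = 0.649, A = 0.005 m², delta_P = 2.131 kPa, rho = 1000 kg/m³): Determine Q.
Formula: Q = C_d A \sqrt{\frac{2 \Delta P}{\rho}}
Q = 0.649·0.005·√(2·(2.131·1000)/1000)·1000 = 6.699 L/s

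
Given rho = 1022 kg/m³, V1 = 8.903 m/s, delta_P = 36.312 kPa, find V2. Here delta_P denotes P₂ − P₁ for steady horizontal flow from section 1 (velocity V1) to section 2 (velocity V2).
Formula: \Delta P = \frac{1}{2} \rho (V_1^2 - V_2^2)
Substituting knowns: 36.312 = 0.5·1022·(8.903² − V2²)/1000
Solving for V2: V2 = √(8.903² − 2·(36.312·1000)/1022) = 2.864 m/s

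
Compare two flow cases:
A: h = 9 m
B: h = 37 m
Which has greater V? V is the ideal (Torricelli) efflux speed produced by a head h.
V(A) = 13.29 m/s, V(B) = 26.94 m/s. Answer: B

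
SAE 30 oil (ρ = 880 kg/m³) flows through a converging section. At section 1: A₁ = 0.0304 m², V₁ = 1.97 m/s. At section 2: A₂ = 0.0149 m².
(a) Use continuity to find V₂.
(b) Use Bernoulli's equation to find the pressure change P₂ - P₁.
(a) Continuity: A₁V₁=A₂V₂ -> V₂=A₁V₁/A₂=0.0304*1.97/0.0149=4.02 m/s
(b) Bernoulli: P₂-P₁=0.5*rho*(V₁^2-V₂^2)/1000=0.5*880*(1.97^2-4.02^2)/1000=-5.403 kPa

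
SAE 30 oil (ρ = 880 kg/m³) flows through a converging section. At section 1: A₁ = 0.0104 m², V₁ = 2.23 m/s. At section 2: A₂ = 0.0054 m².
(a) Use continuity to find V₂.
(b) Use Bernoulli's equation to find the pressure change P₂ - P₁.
(a) Continuity: A₁V₁=A₂V₂ -> V₂=A₁V₁/A₂=0.0104*2.23/0.0054=4.29 m/s
(b) Bernoulli: P₂-P₁=0.5*rho*(V₁^2-V₂^2)/1000=0.5*880*(2.23^2-4.29^2)/1000=-5.91 kPa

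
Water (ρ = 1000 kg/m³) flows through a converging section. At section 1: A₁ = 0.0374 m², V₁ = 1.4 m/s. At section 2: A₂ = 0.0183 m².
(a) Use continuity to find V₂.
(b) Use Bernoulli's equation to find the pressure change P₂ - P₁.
(a) Continuity: A₁V₁=A₂V₂ -> V₂=A₁V₁/A₂=0.0374*1.4/0.0183=2.86 m/s
(b) Bernoulli: P₂-P₁=0.5*rho*(V₁^2-V₂^2)/1000=0.5*1000*(1.4^2-2.86^2)/1000=-3.11 kPa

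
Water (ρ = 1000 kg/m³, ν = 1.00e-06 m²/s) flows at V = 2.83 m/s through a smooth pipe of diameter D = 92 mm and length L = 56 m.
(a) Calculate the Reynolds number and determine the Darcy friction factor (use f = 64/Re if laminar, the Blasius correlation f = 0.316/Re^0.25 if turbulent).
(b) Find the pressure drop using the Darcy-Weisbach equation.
(a) Re = V·D/ν = 2.83·0.092/1.00e-06 = 260360 → turbulent (Re > 4000); f = 0.316/Re^0.25 = 0.316/260360^0.25 = 0.013989 (Blasius is strictly valid for Re ≲ 1e5; used here as the smooth-pipe estimate the problem specifies)
(b) Darcy-Weisbach: ΔP = f·(L/D)·½ρV²/1000 = 0.013989·(56/0.092)·½·1000·2.83²/1000 = 34.1 kPa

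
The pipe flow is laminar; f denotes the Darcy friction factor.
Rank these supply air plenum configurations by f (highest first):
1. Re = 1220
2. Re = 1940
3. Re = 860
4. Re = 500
Case 1: f = 0.05246
Case 2: f = 0.03299
Case 3: f = 0.07442
Case 4: f = 0.128
Ranking (highest first): 4, 3, 1, 2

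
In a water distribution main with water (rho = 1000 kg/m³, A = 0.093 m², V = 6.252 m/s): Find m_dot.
Formula: \dot{m} = \rho A V
m_dot = 1000·0.093·6.252 = 581.4 kg/s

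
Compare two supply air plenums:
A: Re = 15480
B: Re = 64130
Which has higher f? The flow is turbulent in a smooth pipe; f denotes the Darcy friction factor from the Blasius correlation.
f(A) = 0.02833, f(B) = 0.01986. Answer: A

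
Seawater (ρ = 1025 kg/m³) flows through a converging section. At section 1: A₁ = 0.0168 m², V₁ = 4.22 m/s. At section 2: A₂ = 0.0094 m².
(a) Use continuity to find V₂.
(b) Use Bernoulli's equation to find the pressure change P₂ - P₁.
(a) Continuity: A₁V₁=A₂V₂ -> V₂=A₁V₁/A₂=0.0168*4.22/0.0094=7.54 m/s
(b) Bernoulli: P₂-P₁=0.5*rho*(V₁^2-V₂^2)/1000=0.5*1025*(4.22^2-7.54^2)/1000=-20.01 kPa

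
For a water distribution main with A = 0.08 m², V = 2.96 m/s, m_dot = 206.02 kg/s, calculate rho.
Formula: \dot{m} = \rho A V
Substituting knowns: 206.02 = rho·0.08·2.96
Solving for rho: rho = 206.02/(0.08·2.96) = 870 kg/m³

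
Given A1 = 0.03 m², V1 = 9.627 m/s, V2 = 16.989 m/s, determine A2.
Formula: V_2 = \frac{A_1 V_1}{A_2}
Substituting knowns: 16.989 = 0.03·9.627/A2
Solving for A2: A2 = 0.03·9.627/16.989 = 0.017 m²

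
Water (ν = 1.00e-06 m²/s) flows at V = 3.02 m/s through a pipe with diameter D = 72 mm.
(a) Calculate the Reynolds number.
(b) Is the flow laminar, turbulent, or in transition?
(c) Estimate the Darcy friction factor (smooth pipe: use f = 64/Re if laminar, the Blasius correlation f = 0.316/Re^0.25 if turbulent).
(a) Re = V·D/ν = 3.02·0.072/1.00e-06 = 217440
(b) Flow regime: turbulent (Re > 4000)
(c) Friction factor: f = 0.316/Re^0.25 = 0.316/217440^0.25 = 0.01463 (Blasius is strictly valid for Re ≲ 1e5; used here as the smooth-pipe estimate the problem specifies)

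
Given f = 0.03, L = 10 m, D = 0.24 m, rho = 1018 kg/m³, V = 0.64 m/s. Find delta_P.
Formula: \Delta P = f \frac{L}{D} \frac{\rho V^2}{2}
delta_P = 0.03·(10/0.24)·0.5·1018·0.64²/1000 = 0.2606 kPa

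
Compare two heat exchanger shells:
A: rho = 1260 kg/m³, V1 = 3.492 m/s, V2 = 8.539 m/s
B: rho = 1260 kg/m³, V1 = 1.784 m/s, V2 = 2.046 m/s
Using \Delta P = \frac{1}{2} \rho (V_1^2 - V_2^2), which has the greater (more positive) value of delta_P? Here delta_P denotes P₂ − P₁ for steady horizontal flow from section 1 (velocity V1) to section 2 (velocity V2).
delta_P(A) = -38.25 kPa, delta_P(B) = -0.6322 kPa. Answer: B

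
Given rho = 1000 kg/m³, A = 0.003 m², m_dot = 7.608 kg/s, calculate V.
Formula: \dot{m} = \rho A V
Substituting knowns: 7.608 = 1000·0.003·V
Solving for V: V = 7.608/(1000·0.003) = 2.536 m/s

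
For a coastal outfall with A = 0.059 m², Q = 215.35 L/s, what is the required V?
Formula: Q = A V
Substituting knowns: 215.35 = 0.059·V·1000
Solving for V: V = (215.35/1000)/0.059 = 3.65 m/s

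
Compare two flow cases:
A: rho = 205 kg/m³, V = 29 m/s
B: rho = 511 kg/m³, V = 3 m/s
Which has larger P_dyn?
P_dyn(A) = 86.2 kPa, P_dyn(B) = 2.3 kPa. Answer: A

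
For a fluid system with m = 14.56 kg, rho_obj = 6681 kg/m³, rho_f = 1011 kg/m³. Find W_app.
Formula: W_{app} = mg\left(1 - \frac{\rho_f}{\rho_{obj}}\right)
W_app = 14.56·9.81·(1 − 1011/6681) = 121.2 N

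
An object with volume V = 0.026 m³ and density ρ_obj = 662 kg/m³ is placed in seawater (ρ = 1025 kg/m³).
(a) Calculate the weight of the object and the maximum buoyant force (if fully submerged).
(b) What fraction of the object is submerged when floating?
(a) W=rho_obj*g*V=662*9.81*0.026=168.8 N; F_B(max)=rho*g*V=1025*9.81*0.026=261.4 N
(b) Floating fraction=rho_obj/rho=662/1025=0.646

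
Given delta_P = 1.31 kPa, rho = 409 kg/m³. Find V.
Formula: V = \sqrt{\frac{2 \Delta P}{\rho}}
V = √(2·(1.31·1000)/409) = 2.531 m/s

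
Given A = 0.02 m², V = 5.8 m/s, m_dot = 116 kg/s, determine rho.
Formula: \dot{m} = \rho A V
Substituting knowns: 116 = rho·0.02·5.8
Solving for rho: rho = 116/(0.02·5.8) = 1000 kg/m³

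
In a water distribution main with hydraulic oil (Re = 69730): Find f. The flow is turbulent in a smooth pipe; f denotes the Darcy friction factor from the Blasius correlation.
Formula: f = \frac{0.316}{Re^{0.25}}
f = 0.316/69730^0.25 = 0.01945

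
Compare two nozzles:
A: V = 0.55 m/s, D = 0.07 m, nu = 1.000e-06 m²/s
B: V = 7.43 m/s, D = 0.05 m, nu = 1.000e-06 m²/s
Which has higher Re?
Re(A) = 38500, Re(B) = 371500. Answer: B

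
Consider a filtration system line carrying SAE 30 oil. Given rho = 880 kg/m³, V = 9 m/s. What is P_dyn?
Formula: P_{dyn} = \frac{1}{2} \rho V^2
P_dyn = 0.5·880·9²/1000 = 35.64 kPa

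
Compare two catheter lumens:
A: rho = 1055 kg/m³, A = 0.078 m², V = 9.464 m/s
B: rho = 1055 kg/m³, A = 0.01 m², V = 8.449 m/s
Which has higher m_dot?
m_dot(A) = 778.8 kg/s, m_dot(B) = 89.14 kg/s. Answer: A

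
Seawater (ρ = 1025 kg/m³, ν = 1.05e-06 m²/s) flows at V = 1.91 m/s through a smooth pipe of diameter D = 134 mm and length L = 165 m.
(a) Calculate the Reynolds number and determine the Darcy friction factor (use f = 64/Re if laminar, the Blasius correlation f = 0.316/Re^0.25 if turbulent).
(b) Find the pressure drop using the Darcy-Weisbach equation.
(a) Re = V·D/ν = 1.91·0.134/1.05e-06 = 243750 → turbulent (Re > 4000); f = 0.316/Re^0.25 = 0.316/243750^0.25 = 0.014222 (Blasius is strictly valid for Re ≲ 1e5; used here as the smooth-pipe estimate the problem specifies)
(b) Darcy-Weisbach: ΔP = f·(L/D)·½ρV²/1000 = 0.014222·(165/0.134)·½·1025·1.91²/1000 = 32.74 kPa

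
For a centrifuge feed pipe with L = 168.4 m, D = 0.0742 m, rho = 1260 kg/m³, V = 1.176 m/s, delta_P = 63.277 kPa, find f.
Formula: \Delta P = f \frac{L}{D} \frac{\rho V^2}{2}
Substituting knowns: 63.277 = f·(168.4/0.0742)·0.5·1260·1.176²/1000
Solving for f: f = (63.277·1000)/((168.4/0.0742)·0.5·1260·1.176²) = 0.032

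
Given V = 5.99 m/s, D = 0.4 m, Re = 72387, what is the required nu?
Formula: Re = \frac{V D}{\nu}
Substituting knowns: 72387 = 5.99·0.4/nu
Solving for nu: nu = 5.99·0.4/72387 = 3.310e-05 m²/s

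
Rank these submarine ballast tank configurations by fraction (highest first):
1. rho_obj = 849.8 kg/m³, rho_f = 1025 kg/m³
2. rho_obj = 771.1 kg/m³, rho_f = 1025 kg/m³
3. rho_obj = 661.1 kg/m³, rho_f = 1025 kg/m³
Case 1: fraction = 0.8291
Case 2: fraction = 0.7523
Case 3: fraction = 0.645
Ranking (highest first): 1, 2, 3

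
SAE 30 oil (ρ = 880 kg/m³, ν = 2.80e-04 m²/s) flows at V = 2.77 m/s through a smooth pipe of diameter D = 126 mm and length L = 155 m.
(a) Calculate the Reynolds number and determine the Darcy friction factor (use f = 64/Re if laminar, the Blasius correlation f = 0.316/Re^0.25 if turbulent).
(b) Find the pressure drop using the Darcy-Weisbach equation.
(a) Re = V·D/ν = 2.77·0.126/2.80e-04 = 1246.5 → laminar (Re < 2300); f = 64/Re = 64/1246.5 = 0.051344
(b) Darcy-Weisbach: ΔP = f·(L/D)·½ρV²/1000 = 0.051344·(155/0.126)·½·880·2.77²/1000 = 213.2 kPa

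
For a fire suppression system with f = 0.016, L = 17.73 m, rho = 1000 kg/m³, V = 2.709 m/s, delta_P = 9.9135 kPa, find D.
Formula: \Delta P = f \frac{L}{D} \frac{\rho V^2}{2}
Substituting knowns: 9.9135 = 0.016·(17.73/D)·0.5·1000·2.709²/1000
Solving for D: D = 0.016·17.73·0.5·1000·2.709²/(9.9135·1000) = 0.105 m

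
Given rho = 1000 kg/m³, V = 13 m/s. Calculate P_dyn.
Formula: P_{dyn} = \frac{1}{2} \rho V^2
P_dyn = 0.5·1000·13²/1000 = 84.5 kPa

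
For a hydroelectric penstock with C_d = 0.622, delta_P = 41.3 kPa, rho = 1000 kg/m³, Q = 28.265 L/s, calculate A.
Formula: Q = C_d A \sqrt{\frac{2 \Delta P}{\rho}}
Substituting knowns: 28.265 = 0.622·A·√(2·(41.3·1000)/1000)·1000
Solving for A: A = (28.265/1000)/(0.622·√(2·(41.3·1000)/1000)) = 0.005 m²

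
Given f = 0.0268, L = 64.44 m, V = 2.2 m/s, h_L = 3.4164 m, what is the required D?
Formula: h_L = f \frac{L}{D} \frac{V^2}{2g}
Substituting knowns: 3.4164 = 0.0268·(64.44/D)·2.2²/(2·9.81)
Solving for D: D = 0.0268·64.44·2.2²/(2·9.81·3.4164) = 0.1247 m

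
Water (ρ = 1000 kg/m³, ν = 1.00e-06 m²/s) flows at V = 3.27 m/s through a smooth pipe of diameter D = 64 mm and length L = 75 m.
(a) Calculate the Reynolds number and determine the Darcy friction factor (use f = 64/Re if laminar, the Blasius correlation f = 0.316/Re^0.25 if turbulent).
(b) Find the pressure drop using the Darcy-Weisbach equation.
(a) Re = V·D/ν = 3.27·0.064/1.00e-06 = 209280 → turbulent (Re > 4000); f = 0.316/Re^0.25 = 0.316/209280^0.25 = 0.014774 (Blasius is strictly valid for Re ≲ 1e5; used here as the smooth-pipe estimate the problem specifies)
(b) Darcy-Weisbach: ΔP = f·(L/D)·½ρV²/1000 = 0.014774·(75/0.064)·½·1000·3.27²/1000 = 92.56 kPa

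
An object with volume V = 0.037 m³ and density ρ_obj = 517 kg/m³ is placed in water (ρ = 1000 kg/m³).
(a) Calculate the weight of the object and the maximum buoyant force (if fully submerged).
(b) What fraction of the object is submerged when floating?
(a) W=rho_obj*g*V=517*9.81*0.037=187.7 N; F_B(max)=rho*g*V=1000*9.81*0.037=363.0 N
(b) Floating fraction=rho_obj/rho=517/1000=0.517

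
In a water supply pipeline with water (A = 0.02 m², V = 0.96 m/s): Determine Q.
Formula: Q = A V
Q = 0.02·0.96·1000 = 19.2 L/s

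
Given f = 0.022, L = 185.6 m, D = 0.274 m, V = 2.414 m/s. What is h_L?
Formula: h_L = f \frac{L}{D} \frac{V^2}{2g}
h_L = 0.022·(185.6/0.274)·2.414²/(2·9.81) = 4.426 m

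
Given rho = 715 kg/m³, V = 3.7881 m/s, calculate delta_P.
Formula: V = \sqrt{\frac{2 \Delta P}{\rho}}
Substituting knowns: 3.7881 = √(2·(delta_P·1000)/715)
Solving for delta_P: delta_P = 3.7881²·715/2/1000 = 5.13 kPa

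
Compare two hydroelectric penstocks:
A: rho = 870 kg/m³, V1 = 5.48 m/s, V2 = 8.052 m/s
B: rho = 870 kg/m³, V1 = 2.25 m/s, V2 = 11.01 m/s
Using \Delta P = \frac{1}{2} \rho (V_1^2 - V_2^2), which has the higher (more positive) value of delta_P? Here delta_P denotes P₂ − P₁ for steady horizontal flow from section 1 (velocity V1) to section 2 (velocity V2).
delta_P(A) = -15.14 kPa, delta_P(B) = -50.53 kPa. Answer: A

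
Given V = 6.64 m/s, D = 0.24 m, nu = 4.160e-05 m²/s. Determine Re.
Formula: Re = \frac{V D}{\nu}
Re = 6.64·0.24/4.160e-05 = 38308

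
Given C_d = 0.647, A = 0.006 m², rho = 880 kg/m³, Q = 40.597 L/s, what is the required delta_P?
Formula: Q = C_d A \sqrt{\frac{2 \Delta P}{\rho}}
Substituting knowns: 40.597 = 0.647·0.006·√(2·(delta_P·1000)/880)·1000
Solving for delta_P: delta_P = ((40.597/1000)/(0.647·0.006))²·880/2/1000 = 48.12 kPa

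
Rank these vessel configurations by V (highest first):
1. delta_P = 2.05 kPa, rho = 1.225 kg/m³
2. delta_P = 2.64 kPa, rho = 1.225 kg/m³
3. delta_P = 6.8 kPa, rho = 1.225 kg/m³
Case 1: V = 57.85 m/s
Case 2: V = 65.65 m/s
Case 3: V = 105.4 m/s
Ranking (highest first): 3, 2, 1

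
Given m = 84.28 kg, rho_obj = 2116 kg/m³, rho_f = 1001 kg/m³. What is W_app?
Formula: W_{app} = mg\left(1 - \frac{\rho_f}{\rho_{obj}}\right)
W_app = 84.28·9.81·(1 − 1001/2116) = 435.7 N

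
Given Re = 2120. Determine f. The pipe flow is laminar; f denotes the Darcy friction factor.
Formula: f = \frac{64}{Re}
f = 64/2120 = 0.03019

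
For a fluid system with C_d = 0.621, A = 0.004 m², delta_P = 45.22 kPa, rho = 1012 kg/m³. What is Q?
Formula: Q = C_d A \sqrt{\frac{2 \Delta P}{\rho}}
Q = 0.621·0.004·√(2·(45.22·1000)/1012)·1000 = 23.48 L/s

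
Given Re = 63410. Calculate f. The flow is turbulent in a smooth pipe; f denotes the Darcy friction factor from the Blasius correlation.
Formula: f = \frac{0.316}{Re^{0.25}}
f = 0.316/63410^0.25 = 0.01991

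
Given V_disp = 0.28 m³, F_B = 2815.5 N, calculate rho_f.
Formula: F_B = \rho_f g V_{disp}
Substituting knowns: 2815.5 = rho_f·9.81·0.28
Solving for rho_f: rho_f = 2815.5/(9.81·0.28) = 1025 kg/m³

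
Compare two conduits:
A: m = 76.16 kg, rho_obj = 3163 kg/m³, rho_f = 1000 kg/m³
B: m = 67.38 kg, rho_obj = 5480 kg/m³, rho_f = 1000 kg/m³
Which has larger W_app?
W_app(A) = 510.9 N, W_app(B) = 540.4 N. Answer: B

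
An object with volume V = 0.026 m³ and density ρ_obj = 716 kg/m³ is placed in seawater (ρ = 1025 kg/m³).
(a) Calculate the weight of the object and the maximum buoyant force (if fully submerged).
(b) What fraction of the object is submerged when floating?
(a) W=rho_obj*g*V=716*9.81*0.026=182.6 N; F_B(max)=rho*g*V=1025*9.81*0.026=261.4 N
(b) Floating fraction=rho_obj/rho=716/1025=0.699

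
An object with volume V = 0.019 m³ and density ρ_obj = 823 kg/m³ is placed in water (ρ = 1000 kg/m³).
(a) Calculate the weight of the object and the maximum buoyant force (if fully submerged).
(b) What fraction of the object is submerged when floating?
(a) W=rho_obj*g*V=823*9.81*0.019=153.4 N; F_B(max)=rho*g*V=1000*9.81*0.019=186.4 N
(b) Floating fraction=rho_obj/rho=823/1000=0.823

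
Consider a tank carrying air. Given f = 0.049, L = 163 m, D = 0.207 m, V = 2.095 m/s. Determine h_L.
Formula: h_L = f \frac{L}{D} \frac{V^2}{2g}
h_L = 0.049·(163/0.207)·2.095²/(2·9.81) = 8.631 m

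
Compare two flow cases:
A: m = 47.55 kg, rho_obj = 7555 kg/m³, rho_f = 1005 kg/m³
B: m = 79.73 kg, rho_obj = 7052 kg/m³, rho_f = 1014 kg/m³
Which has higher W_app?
W_app(A) = 404.4 N, W_app(B) = 669.7 N. Answer: B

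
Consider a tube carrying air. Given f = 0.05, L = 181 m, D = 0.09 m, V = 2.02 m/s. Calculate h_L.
Formula: h_L = f \frac{L}{D} \frac{V^2}{2g}
h_L = 0.05·(181/0.09)·2.02²/(2·9.81) = 20.91 m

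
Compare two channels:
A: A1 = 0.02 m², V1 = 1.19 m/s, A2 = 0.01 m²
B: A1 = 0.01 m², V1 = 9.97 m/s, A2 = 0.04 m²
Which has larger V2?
V2(A) = 2.38 m/s, V2(B) = 2.493 m/s. Answer: B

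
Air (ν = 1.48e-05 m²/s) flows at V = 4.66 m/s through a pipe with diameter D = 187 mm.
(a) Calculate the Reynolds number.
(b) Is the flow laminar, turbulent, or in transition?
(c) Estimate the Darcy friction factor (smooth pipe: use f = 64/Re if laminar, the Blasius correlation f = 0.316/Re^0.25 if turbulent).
(a) Re = V·D/ν = 4.66·0.187/1.48e-05 = 58880
(b) Flow regime: turbulent (Re > 4000)
(c) Friction factor: f = 0.316/Re^0.25 = 0.316/58880^0.25 = 0.02029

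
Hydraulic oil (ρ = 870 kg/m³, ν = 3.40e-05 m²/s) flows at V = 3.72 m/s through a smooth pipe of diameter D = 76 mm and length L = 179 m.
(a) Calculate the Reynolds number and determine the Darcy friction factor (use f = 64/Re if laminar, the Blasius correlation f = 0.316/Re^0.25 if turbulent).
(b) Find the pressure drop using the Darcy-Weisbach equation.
(a) Re = V·D/ν = 3.72·0.076/3.40e-05 = 8315.3 → turbulent (Re > 4000); f = 0.316/Re^0.25 = 0.316/8315.3^0.25 = 0.033092
(b) Darcy-Weisbach: ΔP = f·(L/D)·½ρV²/1000 = 0.033092·(179/0.076)·½·870·3.72²/1000 = 469.2 kPa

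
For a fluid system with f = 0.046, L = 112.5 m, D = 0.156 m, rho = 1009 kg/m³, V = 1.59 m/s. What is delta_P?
Formula: \Delta P = f \frac{L}{D} \frac{\rho V^2}{2}
delta_P = 0.046·(112.5/0.156)·0.5·1009·1.59²/1000 = 42.31 kPa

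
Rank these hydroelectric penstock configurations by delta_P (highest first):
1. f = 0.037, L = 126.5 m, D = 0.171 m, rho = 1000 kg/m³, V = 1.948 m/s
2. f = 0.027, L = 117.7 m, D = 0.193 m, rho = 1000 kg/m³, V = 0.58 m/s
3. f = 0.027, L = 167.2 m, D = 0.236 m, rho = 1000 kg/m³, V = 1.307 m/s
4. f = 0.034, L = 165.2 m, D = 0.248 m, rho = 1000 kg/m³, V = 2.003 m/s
Case 1: delta_P = 51.93 kPa
Case 2: delta_P = 2.77 kPa
Case 3: delta_P = 16.34 kPa
Case 4: delta_P = 45.43 kPa
Ranking (highest first): 1, 4, 3, 2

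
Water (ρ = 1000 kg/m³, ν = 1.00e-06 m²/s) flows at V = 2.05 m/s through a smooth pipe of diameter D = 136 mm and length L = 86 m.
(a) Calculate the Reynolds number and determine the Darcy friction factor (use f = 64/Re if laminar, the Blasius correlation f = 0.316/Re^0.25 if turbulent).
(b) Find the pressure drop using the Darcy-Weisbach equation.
(a) Re = V·D/ν = 2.05·0.136/1.00e-06 = 278800 → turbulent (Re > 4000); f = 0.316/Re^0.25 = 0.316/278800^0.25 = 0.013752 (Blasius is strictly valid for Re ≲ 1e5; used here as the smooth-pipe estimate the problem specifies)
(b) Darcy-Weisbach: ΔP = f·(L/D)·½ρV²/1000 = 0.013752·(86/0.136)·½·1000·2.05²/1000 = 18.27 kPa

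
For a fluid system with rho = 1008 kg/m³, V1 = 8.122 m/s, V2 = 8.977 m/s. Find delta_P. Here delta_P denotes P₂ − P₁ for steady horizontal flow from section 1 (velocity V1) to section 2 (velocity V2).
Formula: \Delta P = \frac{1}{2} \rho (V_1^2 - V_2^2)
delta_P = 0.5·1008·(8.122² − 8.977²)/1000 = -7.368 kPa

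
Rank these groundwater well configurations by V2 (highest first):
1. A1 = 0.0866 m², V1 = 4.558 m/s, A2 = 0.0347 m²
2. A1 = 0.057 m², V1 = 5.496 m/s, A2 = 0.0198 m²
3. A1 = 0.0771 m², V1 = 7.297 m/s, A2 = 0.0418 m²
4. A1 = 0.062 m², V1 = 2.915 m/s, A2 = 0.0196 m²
Case 1: V2 = 11.38 m/s
Case 2: V2 = 15.82 m/s
Case 3: V2 = 13.46 m/s
Case 4: V2 = 9.221 m/s
Ranking (highest first): 2, 3, 1, 4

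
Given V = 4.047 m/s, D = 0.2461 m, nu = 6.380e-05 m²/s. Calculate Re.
Formula: Re = \frac{V D}{\nu}
Re = 4.047·0.2461/6.380e-05 = 15611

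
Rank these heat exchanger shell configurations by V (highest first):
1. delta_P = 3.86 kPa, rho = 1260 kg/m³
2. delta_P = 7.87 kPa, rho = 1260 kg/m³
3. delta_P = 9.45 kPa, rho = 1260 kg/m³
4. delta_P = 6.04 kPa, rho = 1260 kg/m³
Case 1: V = 2.475 m/s
Case 2: V = 3.534 m/s
Case 3: V = 3.873 m/s
Case 4: V = 3.096 m/s
Ranking (highest first): 3, 2, 4, 1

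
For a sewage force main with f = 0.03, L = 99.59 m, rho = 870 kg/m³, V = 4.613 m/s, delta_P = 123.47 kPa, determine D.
Formula: \Delta P = f \frac{L}{D} \frac{\rho V^2}{2}
Substituting knowns: 123.47 = 0.03·(99.59/D)·0.5·870·4.613²/1000
Solving for D: D = 0.03·99.59·0.5·870·4.613²/(123.47·1000) = 0.224 m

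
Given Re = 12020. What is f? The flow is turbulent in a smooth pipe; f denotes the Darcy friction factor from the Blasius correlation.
Formula: f = \frac{0.316}{Re^{0.25}}
f = 0.316/12020^0.25 = 0.03018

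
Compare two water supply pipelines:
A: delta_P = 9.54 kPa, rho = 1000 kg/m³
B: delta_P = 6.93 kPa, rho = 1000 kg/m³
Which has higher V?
V(A) = 4.368 m/s, V(B) = 3.723 m/s. Answer: A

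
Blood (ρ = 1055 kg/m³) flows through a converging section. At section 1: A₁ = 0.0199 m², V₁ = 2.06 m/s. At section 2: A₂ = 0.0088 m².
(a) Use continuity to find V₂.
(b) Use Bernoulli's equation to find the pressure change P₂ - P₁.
(a) Continuity: A₁V₁=A₂V₂ -> V₂=A₁V₁/A₂=0.0199*2.06/0.0088=4.66 m/s
(b) Bernoulli: P₂-P₁=0.5*rho*(V₁^2-V₂^2)/1000=0.5*1055*(2.06^2-4.66^2)/1000=-9.216 kPa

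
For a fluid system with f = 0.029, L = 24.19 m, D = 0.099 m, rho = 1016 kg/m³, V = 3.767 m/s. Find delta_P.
Formula: \Delta P = f \frac{L}{D} \frac{\rho V^2}{2}
delta_P = 0.029·(24.19/0.099)·0.5·1016·3.767²/1000 = 51.08 kPa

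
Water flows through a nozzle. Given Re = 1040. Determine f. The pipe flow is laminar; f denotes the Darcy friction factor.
Formula: f = \frac{64}{Re}
f = 64/1040 = 0.06154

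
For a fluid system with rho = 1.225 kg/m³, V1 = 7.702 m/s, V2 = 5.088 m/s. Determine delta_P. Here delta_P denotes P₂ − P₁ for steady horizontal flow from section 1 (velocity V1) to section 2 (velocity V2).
Formula: \Delta P = \frac{1}{2} \rho (V_1^2 - V_2^2)
delta_P = 0.5·1.225·(7.702² − 5.088²)/1000 = 0.02048 kPa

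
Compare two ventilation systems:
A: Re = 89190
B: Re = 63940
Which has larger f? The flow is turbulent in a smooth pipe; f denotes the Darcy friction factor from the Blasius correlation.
f(A) = 0.01829, f(B) = 0.01987. Answer: B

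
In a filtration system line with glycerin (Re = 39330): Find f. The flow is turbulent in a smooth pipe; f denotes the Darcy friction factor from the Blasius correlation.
Formula: f = \frac{0.316}{Re^{0.25}}
f = 0.316/39330^0.25 = 0.02244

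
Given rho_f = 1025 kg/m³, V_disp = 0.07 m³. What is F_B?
Formula: F_B = \rho_f g V_{disp}
F_B = 1025·9.81·0.07 = 703.9 N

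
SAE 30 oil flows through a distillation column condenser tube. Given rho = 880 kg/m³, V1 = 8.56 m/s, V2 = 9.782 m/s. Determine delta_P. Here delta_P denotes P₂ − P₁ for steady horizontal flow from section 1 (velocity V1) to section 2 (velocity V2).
Formula: \Delta P = \frac{1}{2} \rho (V_1^2 - V_2^2)
delta_P = 0.5·880·(8.56² − 9.782²)/1000 = -9.862 kPa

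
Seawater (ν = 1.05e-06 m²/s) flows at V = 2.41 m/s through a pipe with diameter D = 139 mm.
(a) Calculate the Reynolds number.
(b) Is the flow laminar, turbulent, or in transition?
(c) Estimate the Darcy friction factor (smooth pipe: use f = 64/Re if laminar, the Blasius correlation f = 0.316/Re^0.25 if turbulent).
(a) Re = V·D/ν = 2.41·0.139/1.05e-06 = 319040
(b) Flow regime: turbulent (Re > 4000)
(c) Friction factor: f = 0.316/Re^0.25 = 0.316/319040^0.25 = 0.0133 (Blasius is strictly valid for Re ≲ 1e5; used here as the smooth-pipe estimate the problem specifies)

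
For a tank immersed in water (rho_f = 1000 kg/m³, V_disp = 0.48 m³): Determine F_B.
Formula: F_B = \rho_f g V_{disp}
F_B = 1000·9.81·0.48 = 4709 N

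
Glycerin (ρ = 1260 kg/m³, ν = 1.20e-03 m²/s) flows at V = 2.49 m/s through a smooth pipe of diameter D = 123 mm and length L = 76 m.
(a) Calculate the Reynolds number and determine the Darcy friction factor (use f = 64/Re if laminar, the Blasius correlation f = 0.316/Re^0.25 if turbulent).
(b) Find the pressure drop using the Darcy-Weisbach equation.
(a) Re = V·D/ν = 2.49·0.123/1.20e-03 = 255.23 → laminar (Re < 2300); f = 64/Re = 64/255.23 = 0.25075
(b) Darcy-Weisbach: ΔP = f·(L/D)·½ρV²/1000 = 0.25075·(76/0.123)·½·1260·2.49²/1000 = 605.2 kPa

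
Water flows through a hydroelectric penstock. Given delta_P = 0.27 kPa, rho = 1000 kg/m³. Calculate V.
Formula: V = \sqrt{\frac{2 \Delta P}{\rho}}
V = √(2·(0.27·1000)/1000) = 0.7348 m/s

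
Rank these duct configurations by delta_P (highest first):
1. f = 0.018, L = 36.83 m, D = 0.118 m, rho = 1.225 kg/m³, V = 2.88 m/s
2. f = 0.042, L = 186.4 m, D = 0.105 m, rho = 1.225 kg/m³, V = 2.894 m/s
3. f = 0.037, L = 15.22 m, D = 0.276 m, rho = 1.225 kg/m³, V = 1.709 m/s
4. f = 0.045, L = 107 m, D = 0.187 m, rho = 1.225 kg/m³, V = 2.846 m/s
Case 1: delta_P = 0.02854 kPa
Case 2: delta_P = 0.3825 kPa
Case 3: delta_P = 0.00365 kPa
Case 4: delta_P = 0.1277 kPa
Ranking (highest first): 2, 4, 1, 3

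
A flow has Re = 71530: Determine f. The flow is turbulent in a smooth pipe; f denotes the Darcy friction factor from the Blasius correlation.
Formula: f = \frac{0.316}{Re^{0.25}}
f = 0.316/71530^0.25 = 0.01932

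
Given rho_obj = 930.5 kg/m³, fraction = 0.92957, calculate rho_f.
Formula: f_{sub} = \frac{\rho_{obj}}{\rho_f}
Substituting knowns: 0.92957 = 930.5/rho_f
Solving for rho_f: rho_f = 930.5/0.92957 = 1001 kg/m³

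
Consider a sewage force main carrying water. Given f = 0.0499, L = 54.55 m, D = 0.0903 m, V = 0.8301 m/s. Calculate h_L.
Formula: h_L = f \frac{L}{D} \frac{V^2}{2g}
h_L = 0.0499·(54.55/0.0903)·0.8301²/(2·9.81) = 1.059 m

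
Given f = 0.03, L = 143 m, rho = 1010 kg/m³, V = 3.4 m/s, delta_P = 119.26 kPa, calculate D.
Formula: \Delta P = f \frac{L}{D} \frac{\rho V^2}{2}
Substituting knowns: 119.26 = 0.03·(143/D)·0.5·1010·3.4²/1000
Solving for D: D = 0.03·143·0.5·1010·3.4²/(119.26·1000) = 0.21 m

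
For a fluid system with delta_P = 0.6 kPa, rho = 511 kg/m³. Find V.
Formula: V = \sqrt{\frac{2 \Delta P}{\rho}}
V = √(2·(0.6·1000)/511) = 1.532 m/s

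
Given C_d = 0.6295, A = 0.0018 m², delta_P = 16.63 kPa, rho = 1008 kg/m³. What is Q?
Formula: Q = C_d A \sqrt{\frac{2 \Delta P}{\rho}}
Q = 0.6295·0.0018·√(2·(16.63·1000)/1008)·1000 = 6.509 L/s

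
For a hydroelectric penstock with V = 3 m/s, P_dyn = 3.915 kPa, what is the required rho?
Formula: P_{dyn} = \frac{1}{2} \rho V^2
Substituting knowns: 3.915 = 0.5·rho·3²/1000
Solving for rho: rho = 2·(3.915·1000)/3² = 870 kg/m³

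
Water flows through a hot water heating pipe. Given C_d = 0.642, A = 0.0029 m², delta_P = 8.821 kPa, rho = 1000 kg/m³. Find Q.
Formula: Q = C_d A \sqrt{\frac{2 \Delta P}{\rho}}
Q = 0.642·0.0029·√(2·(8.821·1000)/1000)·1000 = 7.82 L/s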